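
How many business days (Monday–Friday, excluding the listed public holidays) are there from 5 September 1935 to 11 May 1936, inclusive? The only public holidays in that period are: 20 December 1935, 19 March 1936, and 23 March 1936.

175 business days

5 September 1935 is a Thursday.
The range spans 250 days (inclusive of both endpoints).
250 = 7 × 35 + 5, so there are 35 full weeks plus 5 extra days.
Each full week contributes 5 weekdays (Mon–Fri): 35 × 5 = 175.
The 5 extra days are Thursday, Friday, Saturday, Sunday, Monday — 3 of them qualify.
Total: 175 + 3 = 178.
Holidays: 20 December 1935 (Fri); 19 March 1936 (Thu); 23 March 1936 (Mon).
All 3 holidays fall on weekdays, so subtract 3.
Business days: 178 − 3 = 175.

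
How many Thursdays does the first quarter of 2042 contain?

Jan 1, 2042 is a Wednesday.
From Jan 1, 2042 to Mar 31, 2042 is 90 days inclusive.
90 = 7 × 12 + 6, so there are 12 full weeks plus 6 extra days.
Each full week contributes one Thursday: 12 so far.
The 6 extra days are Wed, Thu, Fri, Sat, Sun, Mon — 1 of them qualifies.
Total: 12 + 1 = 13.

13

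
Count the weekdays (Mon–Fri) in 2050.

2050-01-01 is a Saturday.
From 2050-01-01 to 2050-12-31 is 365 days inclusive.
365 = 7 × 52 + 1, so there are 52 full weeks plus 1 extra day.
Each full week contributes 5 weekdays (Mon–Fri): 52 × 5 = 260.
The 1 extra day is Saturday — none qualify.
Total: 260 + 0 = 260.

260 weekdays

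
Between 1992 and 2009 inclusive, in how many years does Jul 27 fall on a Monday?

3

Day of week of July 27 in each year:
1992: Mon ✓, 1993: Tue, 1994: Wed, 1995: Thu, 1996: Sat, 1997: Sun, 1998: Mon ✓, 1999: Tue, 2000: Thu, 2001: Fri, 2002: Sat, 2003: Sun, 2004: Tue, 2005: Wed, 2006: Thu, 2007: Fri, 2008: Sun, 2009: Mon ✓
Mondays: 1992, 1998, 2009.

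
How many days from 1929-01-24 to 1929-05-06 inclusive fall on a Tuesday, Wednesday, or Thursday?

43

1929-01-24 is a Thursday.
From 1929-01-24 to 1929-05-06 is 103 days inclusive.
103 = 7 × 14 + 5, so there are 14 full weeks plus 5 extra days.
Each full week contributes 3 days from the set (Tue, Wed, Thu): 14 × 3 = 42.
The 5 extra days are Thu, Fri, Sat, Sun, Mon — 1 of them qualifies.
Total: 42 + 1 = 43.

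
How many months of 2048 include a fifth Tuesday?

4

A month has five Tuesdays exactly when Tuesday falls within its first (length − 28) days.
Jan: 31 days, starts Wed → 5 of Wed, Thu, Fri
Feb: 29 days, starts Sat → 5 of Sat
Mar: 31 days, starts Sun → 5 of Sun, Mon, Tue ✓
Apr: 30 days, starts Wed → 5 of Wed, Thu
May: 31 days, starts Fri → 5 of Fri, Sat, Sun
Jun: 30 days, starts Mon → 5 of Mon, Tue ✓
Jul: 31 days, starts Wed → 5 of Wed, Thu, Fri
Aug: 31 days, starts Sat → 5 of Sat, Sun, Mon
Sep: 30 days, starts Tue → 5 of Tue, Wed ✓
Oct: 31 days, starts Thu → 5 of Thu, Fri, Sat
Nov: 30 days, starts Sun → 5 of Sun, Mon
Dec: 31 days, starts Tue → 5 of Tue, Wed, Thu ✓
Months with five Tuesdays: Mar, Jun, Sep, Dec.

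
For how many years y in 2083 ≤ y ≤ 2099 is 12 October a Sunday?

3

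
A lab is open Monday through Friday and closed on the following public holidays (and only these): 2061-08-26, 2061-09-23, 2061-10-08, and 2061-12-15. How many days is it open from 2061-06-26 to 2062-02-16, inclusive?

166

2061-06-26 is a Sunday.
The range spans 236 days (inclusive of both endpoints).
236 = 7 × 33 + 5, so there are 33 full weeks plus 5 extra days.
Each full week contributes 5 weekdays (Mon–Fri): 33 × 5 = 165.
The 5 extra days are Sun, Mon, Tue, Wed, Thu — 4 of them qualify.
Total: 165 + 4 = 169.
Holidays: 2061-08-26 (Fri); 2061-09-23 (Fri); 2061-10-08 (Sat); 2061-12-15 (Thu).
3 of the 4 holidays fall on weekdays; the rest are weekends and were already excluded.
Business days: 169 − 3 = 166.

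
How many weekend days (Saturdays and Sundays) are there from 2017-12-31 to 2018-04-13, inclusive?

2017-12-31 is a Sunday.
That's 104 days from start to end, counting both.
104 = 7 × 14 + 6, so there are 14 full weeks plus 6 extra days.
Each full week contributes 2 weekend days (Sat, Sun): 14 × 2 = 28.
The 6 extra days are Sunday, Monday, Tuesday, Wednesday, Thursday, Friday — 1 of them qualifies.
Total: 28 + 1 = 29.

29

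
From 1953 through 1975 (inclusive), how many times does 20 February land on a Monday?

3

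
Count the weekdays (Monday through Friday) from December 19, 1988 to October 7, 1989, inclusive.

210 weekdays

December 19, 1988 is a Monday.
From December 19, 1988 to October 7, 1989 is 293 days inclusive.
293 = 7 × 41 + 6, so there are 41 full weeks plus 6 extra days.
Each full week contributes 5 weekdays (Mon–Fri): 41 × 5 = 205.
The 6 extra days are Monday, Tuesday, Wednesday, Thursday, Friday, Saturday — 5 of them qualify.
Total: 205 + 5 = 210.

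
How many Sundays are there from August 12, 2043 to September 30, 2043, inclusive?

7 Sundays

August 12, 2043 is a Wednesday.
From August 12, 2043 to September 30, 2043 is 50 days inclusive.
50 = 7 × 7 + 1, so there are 7 full weeks plus 1 extra day.
Each full week contributes one Sunday: 7 so far.
The 1 extra day is Wednesday — none qualify.
Total: 7 + 0 = 7.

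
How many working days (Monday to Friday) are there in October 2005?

October 1, 2005 is a Saturday.
That's 31 days from start to end, counting both.
31 = 7 × 4 + 3, so there are 4 full weeks plus 3 extra days.
Each full week contributes 5 weekdays (Mon–Fri): 4 × 5 = 20.
The 3 extra days are Saturday, Sunday, Monday — 1 of them qualifies.
Total: 20 + 1 = 21.

21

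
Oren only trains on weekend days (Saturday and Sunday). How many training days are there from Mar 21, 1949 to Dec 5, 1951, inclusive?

Mar 21, 1949 is a Monday.
That's 990 days from start to end, counting both.
990 = 7 × 141 + 3, so there are 141 full weeks plus 3 extra days.
Each full week contributes 2 weekend days (Sat, Sun): 141 × 2 = 282.
The 3 extra days are Monday, Tuesday, Wednesday — none qualify.
Total: 282 + 0 = 282.

282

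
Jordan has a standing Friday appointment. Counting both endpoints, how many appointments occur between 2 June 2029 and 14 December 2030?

80 Fridays

2 June 2029 is a Saturday.
From 2 June 2029 to 14 December 2030 is 561 days inclusive.
561 = 7 × 80 + 1, so there are 80 full weeks plus 1 extra day.
Each full week contributes one Friday: 80 so far.
The 1 extra day is Sat — none qualify.
Total: 80 + 0 = 80.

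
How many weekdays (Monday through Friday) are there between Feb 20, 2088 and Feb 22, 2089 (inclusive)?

Feb 20, 2088 is a Friday.
From Feb 20, 2088 to Feb 22, 2089 is 369 days inclusive.
369 = 7 × 52 + 5, so there are 52 full weeks plus 5 extra days.
Each full week contributes 5 weekdays (Mon–Fri): 52 × 5 = 260.
The 5 extra days are Friday, Saturday, Sunday, Monday, Tuesday — 3 of them qualify.
Total: 260 + 3 = 263.

263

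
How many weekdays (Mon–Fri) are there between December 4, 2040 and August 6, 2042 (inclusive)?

December 4, 2040 is a Tuesday.
That's 611 days from start to end, counting both.
611 = 7 × 87 + 2, so there are 87 full weeks plus 2 extra days.
Each full week contributes 5 weekdays (Mon–Fri): 87 × 5 = 435.
The 2 extra days are Tue, Wed — 2 of them qualify.
Total: 435 + 2 = 437.

437 weekdays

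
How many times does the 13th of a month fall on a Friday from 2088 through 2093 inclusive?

Friday-the-13ths by year:
2088: Feb, Aug
2089: May
2090: Jan, Oct
2091: Apr, Jul
2092: Jun
2093: Feb, Mar, Nov

11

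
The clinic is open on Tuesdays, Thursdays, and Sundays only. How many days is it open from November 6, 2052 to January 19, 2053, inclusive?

32

November 6, 2052 is a Wednesday.
From November 6, 2052 to January 19, 2053 is 75 days inclusive.
75 = 7 × 10 + 5, so there are 10 full weeks plus 5 extra days.
Each full week contributes 3 days from the set (Tue, Thu, Sun): 10 × 3 = 30.
The 5 extra days are Wed, Thu, Fri, Sat, Sun — 2 of them qualify.
Total: 30 + 2 = 32.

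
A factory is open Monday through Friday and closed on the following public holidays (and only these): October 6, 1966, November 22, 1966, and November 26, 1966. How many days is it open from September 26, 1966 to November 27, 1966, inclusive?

43 working days

September 26, 1966 is a Monday.
From September 26, 1966 to November 27, 1966 is 63 days inclusive.
63 = 7 × 9, so the span is exactly 9 full weeks.
Each full week contributes 5 weekdays (Mon–Fri): 9 × 5 = 45.
Total: 45.
Holidays: October 6, 1966 (Thu); November 22, 1966 (Tue); November 26, 1966 (Sat).
2 of the 3 holidays fall on weekdays; the rest are weekends and were already excluded.
Business days: 45 − 2 = 43.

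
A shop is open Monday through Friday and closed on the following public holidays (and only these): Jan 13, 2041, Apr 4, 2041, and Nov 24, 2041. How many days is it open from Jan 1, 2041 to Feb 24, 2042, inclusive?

299

Jan 1, 2041 is a Tuesday.
The range spans 420 days (inclusive of both endpoints).
420 = 7 × 60, so the span is exactly 60 full weeks.
Each full week contributes 5 weekdays (Mon–Fri): 60 × 5 = 300.
Holidays: Jan 13, 2041 (Sun); Apr 4, 2041 (Thu); Nov 24, 2041 (Sun).
1 of the 3 holidays fall on weekdays; the rest are weekends and were already excluded.
Business days: 300 − 1 = 299.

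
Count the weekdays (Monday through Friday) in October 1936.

22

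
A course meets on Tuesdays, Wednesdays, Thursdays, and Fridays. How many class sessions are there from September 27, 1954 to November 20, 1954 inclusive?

32

September 27, 1954 is a Monday.
The range spans 55 days (inclusive of both endpoints).
55 = 7 × 7 + 6, so there are 7 full weeks plus 6 extra days.
Each full week contributes 4 days from the set (Tue, Wed, Thu, Fri): 7 × 4 = 28.
The 6 extra days are Monday, Tuesday, Wednesday, Thursday, Friday, Saturday — 4 of them qualify.
Total: 28 + 4 = 32.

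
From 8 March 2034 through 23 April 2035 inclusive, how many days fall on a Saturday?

8 March 2034 is a Wednesday.
From 8 March 2034 to 23 April 2035 is 412 days inclusive.
412 = 7 × 58 + 6, so there are 58 full weeks plus 6 extra days.
Each full week contributes one Saturday: 58 so far.
The 6 extra days are Wednesday, Thursday, Friday, Saturday, Sunday, Monday — 1 of them qualifies.
Total: 58 + 1 = 59.

59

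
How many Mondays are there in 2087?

52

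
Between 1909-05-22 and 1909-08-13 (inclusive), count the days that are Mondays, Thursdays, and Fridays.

1909-05-22 is a Saturday.
From 1909-05-22 to 1909-08-13 is 84 days inclusive.
84 = 7 × 12, so the span is exactly 12 full weeks.
Each full week contributes 3 days from the set (Mon, Thu, Fri): 12 × 3 = 36.

36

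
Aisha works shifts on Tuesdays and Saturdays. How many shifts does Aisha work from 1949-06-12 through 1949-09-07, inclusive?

1949-06-12 is a Sunday.
That's 88 days from start to end, counting both.
88 = 7 × 12 + 4, so there are 12 full weeks plus 4 extra days.
Each full week contributes 2 days from the set (Tue, Sat): 12 × 2 = 24.
The 4 extra days are Sun, Mon, Tue, Wed — 1 of them qualifies.
Total: 24 + 1 = 25.

25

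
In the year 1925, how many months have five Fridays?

A month has five Fridays exactly when Friday falls within its first (length − 28) days.
Jan: 31 days, starts Thu → 5 of Thu, Fri, Sat ✓
Feb: 28 days, starts Sun → 5 of (none)
Mar: 31 days, starts Sun → 5 of Sun, Mon, Tue
Apr: 30 days, starts Wed → 5 of Wed, Thu
May: 31 days, starts Fri → 5 of Fri, Sat, Sun ✓
Jun: 30 days, starts Mon → 5 of Mon, Tue
Jul: 31 days, starts Wed → 5 of Wed, Thu, Fri ✓
Aug: 31 days, starts Sat → 5 of Sat, Sun, Mon
Sep: 30 days, starts Tue → 5 of Tue, Wed
Oct: 31 days, starts Thu → 5 of Thu, Fri, Sat ✓
Nov: 30 days, starts Sun → 5 of Sun, Mon
Dec: 31 days, starts Tue → 5 of Tue, Wed, Thu
Months with five Fridays: Jan, May, Jul, Oct.

4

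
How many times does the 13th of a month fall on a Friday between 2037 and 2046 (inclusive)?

19

Friday-the-13ths by year:
2037: Feb, Mar, Nov
2038: Aug
2039: May
2040: Jan, Apr, Jul
2041: Sep, Dec
2042: Jun
2043: Feb, Mar, Nov
2044: May
2045: Jan, Oct
2046: Apr, Jul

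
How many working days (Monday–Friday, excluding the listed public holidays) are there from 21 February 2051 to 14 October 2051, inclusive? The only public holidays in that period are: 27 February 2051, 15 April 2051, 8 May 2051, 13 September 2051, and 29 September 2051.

21 February 2051 is a Tuesday.
The range spans 236 days (inclusive of both endpoints).
236 = 7 × 33 + 5, so there are 33 full weeks plus 5 extra days.
Each full week contributes 5 weekdays (Mon–Fri): 33 × 5 = 165.
The 5 extra days are Tuesday, Wednesday, Thursday, Friday, Saturday — 4 of them qualify.
Total: 165 + 4 = 169.
Holidays: 27 February 2051 (Mon); 15 April 2051 (Sat); 8 May 2051 (Mon); 13 September 2051 (Wed); 29 September 2051 (Fri).
4 of the 5 holidays fall on weekdays; the rest are weekends and were already excluded.
Business days: 169 − 4 = 165.

165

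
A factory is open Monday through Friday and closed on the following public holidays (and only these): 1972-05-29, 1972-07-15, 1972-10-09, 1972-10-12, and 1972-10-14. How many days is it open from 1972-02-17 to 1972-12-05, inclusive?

1972-02-17 is a Thursday.
From 1972-02-17 to 1972-12-05 is 293 days inclusive.
293 = 7 × 41 + 6, so there are 41 full weeks plus 6 extra days.
Each full week contributes 5 weekdays (Mon–Fri): 41 × 5 = 205.
The 6 extra days are Thursday, Friday, Saturday, Sunday, Monday, Tuesday — 4 of them qualify.
Total: 205 + 4 = 209.
Holidays: 1972-05-29 (Mon); 1972-07-15 (Sat); 1972-10-09 (Mon); 1972-10-12 (Thu); 1972-10-14 (Sat).
3 of the 5 holidays fall on weekdays; the rest are weekends and were already excluded.
Business days: 209 − 3 = 206.

206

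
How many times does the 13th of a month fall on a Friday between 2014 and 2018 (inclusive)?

Friday-the-13ths by year:
2014: Jun
2015: Feb, Mar, Nov
2016: May
2017: Jan, Oct
2018: Apr, Jul

9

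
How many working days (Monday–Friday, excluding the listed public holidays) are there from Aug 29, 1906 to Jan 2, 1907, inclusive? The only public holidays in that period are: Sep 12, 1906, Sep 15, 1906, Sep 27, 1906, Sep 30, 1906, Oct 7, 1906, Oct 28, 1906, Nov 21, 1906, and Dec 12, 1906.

Aug 29, 1906 is a Wednesday.
The range spans 127 days (inclusive of both endpoints).
127 = 7 × 18 + 1, so there are 18 full weeks plus 1 extra day.
Each full week contributes 5 weekdays (Mon–Fri): 18 × 5 = 90.
The 1 extra day is Wed — 1 of them qualifies.
Total: 90 + 1 = 91.
Holidays: Sep 12, 1906 (Wed); Sep 15, 1906 (Sat); Sep 27, 1906 (Thu); Sep 30, 1906 (Sun); Oct 7, 1906 (Sun); Oct 28, 1906 (Sun); Nov 21, 1906 (Wed); Dec 12, 1906 (Wed).
4 of the 8 holidays fall on weekdays; the rest are weekends and were already excluded.
Business days: 91 − 4 = 87.

87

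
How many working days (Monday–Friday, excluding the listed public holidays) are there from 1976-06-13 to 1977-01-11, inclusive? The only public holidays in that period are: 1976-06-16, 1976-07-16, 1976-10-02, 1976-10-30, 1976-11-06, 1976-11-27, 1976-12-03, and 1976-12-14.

1976-06-13 is a Sunday.
From 1976-06-13 to 1977-01-11 is 213 days inclusive.
213 = 7 × 30 + 3, so there are 30 full weeks plus 3 extra days.
Each full week contributes 5 weekdays (Mon–Fri): 30 × 5 = 150.
The 3 extra days are Sunday, Monday, Tuesday — 2 of them qualify.
Total: 150 + 2 = 152.
Holidays: 1976-06-16 (Wed); 1976-07-16 (Fri); 1976-10-02 (Sat); 1976-10-30 (Sat); 1976-11-06 (Sat); 1976-11-27 (Sat); 1976-12-03 (Fri); 1976-12-14 (Tue).
4 of the 8 holidays fall on weekdays; the rest are weekends and were already excluded.
Business days: 152 − 4 = 148.

148 working days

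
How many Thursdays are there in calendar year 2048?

53

January 1, 2048 is a Wednesday.
From January 1, 2048 to December 31, 2048 is 366 days inclusive.
366 = 7 × 52 + 2, so there are 52 full weeks plus 2 extra days.
Each full week contributes one Thursday: 52 so far.
The 2 extra days are Wed, Thu — 1 of them qualifies.
Total: 52 + 1 = 53.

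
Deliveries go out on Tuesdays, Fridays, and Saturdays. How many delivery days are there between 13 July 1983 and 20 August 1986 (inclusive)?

13 July 1983 is a Wednesday.
From 13 July 1983 to 20 August 1986 is 1135 days inclusive.
1135 = 7 × 162 + 1, so there are 162 full weeks plus 1 extra day.
Each full week contributes 3 days from the set (Tue, Fri, Sat): 162 × 3 = 486.
The 1 extra day is Wed — none qualify.
Total: 486 + 0 = 486.

486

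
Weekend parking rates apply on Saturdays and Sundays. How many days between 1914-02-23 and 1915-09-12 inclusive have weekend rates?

162

1914-02-23 is a Monday.
That's 567 days from start to end, counting both.
567 = 7 × 81, so the span is exactly 81 full weeks.
Each full week contributes 2 weekend days (Sat, Sun): 81 × 2 = 162.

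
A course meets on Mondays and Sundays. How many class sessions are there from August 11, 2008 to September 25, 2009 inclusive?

117

August 11, 2008 is a Monday.
That's 411 days from start to end, counting both.
411 = 7 × 58 + 5, so there are 58 full weeks plus 5 extra days.
Each full week contributes 2 days from the set (Mon, Sun): 58 × 2 = 116.
The 5 extra days are Mon, Tue, Wed, Thu, Fri — 1 of them qualifies.
Total: 116 + 1 = 117.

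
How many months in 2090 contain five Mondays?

A month has five Mondays exactly when Monday falls within its first (length − 28) days.
Jan: 31 days, starts Sun → 5 of Sun, Mon, Tue ✓
Feb: 28 days, starts Wed → 5 of (none)
Mar: 31 days, starts Wed → 5 of Wed, Thu, Fri
Apr: 30 days, starts Sat → 5 of Sat, Sun
May: 31 days, starts Mon → 5 of Mon, Tue, Wed ✓
Jun: 30 days, starts Thu → 5 of Thu, Fri
Jul: 31 days, starts Sat → 5 of Sat, Sun, Mon ✓
Aug: 31 days, starts Tue → 5 of Tue, Wed, Thu
Sep: 30 days, starts Fri → 5 of Fri, Sat
Oct: 31 days, starts Sun → 5 of Sun, Mon, Tue ✓
Nov: 30 days, starts Wed → 5 of Wed, Thu
Dec: 31 days, starts Fri → 5 of Fri, Sat, Sun
Months with five Mondays: Jan, May, Jul, Oct.

4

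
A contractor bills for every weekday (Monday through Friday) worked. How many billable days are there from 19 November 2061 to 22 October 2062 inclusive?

240 weekdays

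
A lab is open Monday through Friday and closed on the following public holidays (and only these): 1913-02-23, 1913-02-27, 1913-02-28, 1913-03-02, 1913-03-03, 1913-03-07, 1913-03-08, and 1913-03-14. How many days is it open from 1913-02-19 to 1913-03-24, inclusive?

1913-02-19 is a Wednesday.
From 1913-02-19 to 1913-03-24 is 34 days inclusive.
34 = 7 × 4 + 6, so there are 4 full weeks plus 6 extra days.
Each full week contributes 5 weekdays (Mon–Fri): 4 × 5 = 20.
The 6 extra days are Wed, Thu, Fri, Sat, Sun, Mon — 4 of them qualify.
Total: 20 + 4 = 24.
Holidays: 1913-02-23 (Sun); 1913-02-27 (Thu); 1913-02-28 (Fri); 1913-03-02 (Sun); 1913-03-03 (Mon); 1913-03-07 (Fri); 1913-03-08 (Sat); 1913-03-14 (Fri).
5 of the 8 holidays fall on weekdays; the rest are weekends and were already excluded.
Business days: 24 − 5 = 19.

19 working days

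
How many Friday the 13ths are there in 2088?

The 13th falls on a Friday when the month's 13th has weekday Fri.
Jan 13 is Tue; Feb 13 is Fri ✓; Mar 13 is Sat; Apr 13 is Tue; May 13 is Thu; Jun 13 is Sun; Jul 13 is Tue; Aug 13 is Fri ✓; Sep 13 is Mon; Oct 13 is Wed; Nov 13 is Sat; Dec 13 is Mon.
Friday the 13ths: Feb, Aug.

2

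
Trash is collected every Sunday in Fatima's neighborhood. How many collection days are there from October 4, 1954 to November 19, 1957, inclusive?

163

October 4, 1954 is a Monday.
The range spans 1143 days (inclusive of both endpoints).
1143 = 7 × 163 + 2, so there are 163 full weeks plus 2 extra days.
Each full week contributes one Sunday: 163 so far.
The 2 extra days are Mon, Tue — none qualify.
Total: 163 + 0 = 163.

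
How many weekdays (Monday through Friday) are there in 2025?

261

2025-01-01 is a Wednesday.
From 2025-01-01 to 2025-12-31 is 365 days inclusive.
365 = 7 × 52 + 1, so there are 52 full weeks plus 1 extra day.
Each full week contributes 5 weekdays (Mon–Fri): 52 × 5 = 260.
The 1 extra day is Wednesday — 1 of them qualifies.
Total: 260 + 1 = 261.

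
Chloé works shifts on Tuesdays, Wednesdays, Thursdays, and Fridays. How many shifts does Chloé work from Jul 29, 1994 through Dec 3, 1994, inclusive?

73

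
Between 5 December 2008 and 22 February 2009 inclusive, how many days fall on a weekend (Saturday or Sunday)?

24

5 December 2008 is a Friday.
From 5 December 2008 to 22 February 2009 is 80 days inclusive.
80 = 7 × 11 + 3, so there are 11 full weeks plus 3 extra days.
Each full week contributes 2 weekend days (Sat, Sun): 11 × 2 = 22.
The 3 extra days are Fri, Sat, Sun — 2 of them qualify.
Total: 22 + 2 = 24.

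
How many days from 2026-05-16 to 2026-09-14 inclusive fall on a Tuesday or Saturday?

35

2026-05-16 is a Saturday.
From 2026-05-16 to 2026-09-14 is 122 days inclusive.
122 = 7 × 17 + 3, so there are 17 full weeks plus 3 extra days.
Each full week contributes 2 days from the set (Tue, Sat): 17 × 2 = 34.
The 3 extra days are Sat, Sun, Mon — 1 of them qualifies.
Total: 34 + 1 = 35.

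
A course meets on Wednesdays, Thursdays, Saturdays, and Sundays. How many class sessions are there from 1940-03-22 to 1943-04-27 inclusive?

646

1940-03-22 is a Friday.
From 1940-03-22 to 1943-04-27 is 1132 days inclusive.
1132 = 7 × 161 + 5, so there are 161 full weeks plus 5 extra days.
Each full week contributes 4 days from the set (Wed, Thu, Sat, Sun): 161 × 4 = 644.
The 5 extra days are Fri, Sat, Sun, Mon, Tue — 2 of them qualify.
Total: 644 + 2 = 646.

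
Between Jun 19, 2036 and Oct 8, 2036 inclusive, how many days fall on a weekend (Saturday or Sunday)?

32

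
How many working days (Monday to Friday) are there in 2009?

261 weekdays

1 January 2009 is a Thursday.
The range spans 365 days (inclusive of both endpoints).
365 = 7 × 52 + 1, so there are 52 full weeks plus 1 extra day.
Each full week contributes 5 weekdays (Mon–Fri): 52 × 5 = 260.
The 1 extra day is Thu — 1 of them qualifies.
Total: 260 + 1 = 261.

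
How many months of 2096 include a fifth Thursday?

4

A month has five Thursdays exactly when Thursday falls within its first (length − 28) days.
Jan: 31 days, starts Sun → 5 of Sun, Mon, Tue
Feb: 29 days, starts Wed → 5 of Wed
Mar: 31 days, starts Thu → 5 of Thu, Fri, Sat ✓
Apr: 30 days, starts Sun → 5 of Sun, Mon
May: 31 days, starts Tue → 5 of Tue, Wed, Thu ✓
Jun: 30 days, starts Fri → 5 of Fri, Sat
Jul: 31 days, starts Sun → 5 of Sun, Mon, Tue
Aug: 31 days, starts Wed → 5 of Wed, Thu, Fri ✓
Sep: 30 days, starts Sat → 5 of Sat, Sun
Oct: 31 days, starts Mon → 5 of Mon, Tue, Wed
Nov: 30 days, starts Thu → 5 of Thu, Fri ✓
Dec: 31 days, starts Sat → 5 of Sat, Sun, Mon
Months with five Thursdays: Mar, May, Aug, Nov.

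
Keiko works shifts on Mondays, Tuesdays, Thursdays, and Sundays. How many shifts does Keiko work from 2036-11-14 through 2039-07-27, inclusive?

2036-11-14 is a Friday.
That's 986 days from start to end, counting both.
986 = 7 × 140 + 6, so there are 140 full weeks plus 6 extra days.
Each full week contributes 4 days from the set (Mon, Tue, Thu, Sun): 140 × 4 = 560.
The 6 extra days are Fri, Sat, Sun, Mon, Tue, Wed — 3 of them qualify.
Total: 560 + 3 = 563.

563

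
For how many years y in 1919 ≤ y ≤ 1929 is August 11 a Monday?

2

Day of week of August 11 in each year:
1919: Mon ✓, 1920: Wed, 1921: Thu, 1922: Fri, 1923: Sat, 1924: Mon ✓, 1925: Tue, 1926: Wed, 1927: Thu, 1928: Sat, 1929: Sun
Mondays: 1919, 1924.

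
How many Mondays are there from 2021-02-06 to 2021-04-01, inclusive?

8

2021-02-06 is a Saturday.
The range spans 55 days (inclusive of both endpoints).
55 = 7 × 7 + 6, so there are 7 full weeks plus 6 extra days.
Each full week contributes one Monday: 7 so far.
The 6 extra days are Sat, Sun, Mon, Tue, Wed, Thu — 1 of them qualifies.
Total: 7 + 1 = 8.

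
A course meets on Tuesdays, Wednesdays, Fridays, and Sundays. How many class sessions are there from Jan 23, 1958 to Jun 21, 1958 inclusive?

Jan 23, 1958 is a Thursday.
That's 150 days from start to end, counting both.
150 = 7 × 21 + 3, so there are 21 full weeks plus 3 extra days.
Each full week contributes 4 days from the set (Tue, Wed, Fri, Sun): 21 × 4 = 84.
The 3 extra days are Thu, Fri, Sat — 1 of them qualifies.
Total: 84 + 1 = 85.

85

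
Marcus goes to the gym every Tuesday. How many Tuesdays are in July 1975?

July 1, 1975 is a Tuesday.
The range spans 31 days (inclusive of both endpoints).
31 = 7 × 4 + 3, so there are 4 full weeks plus 3 extra days.
Each full week contributes one Tuesday: 4 so far.
The 3 extra days are Tuesday, Wednesday, Thursday — 1 of them qualifies.
Total: 4 + 1 = 5.

5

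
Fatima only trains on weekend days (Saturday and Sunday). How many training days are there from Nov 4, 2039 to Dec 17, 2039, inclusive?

Nov 4, 2039 is a Friday.
From Nov 4, 2039 to Dec 17, 2039 is 44 days inclusive.
44 = 7 × 6 + 2, so there are 6 full weeks plus 2 extra days.
Each full week contributes 2 weekend days (Sat, Sun): 6 × 2 = 12.
The 2 extra days are Fri, Sat — 1 of them qualifies.
Total: 12 + 1 = 13.

13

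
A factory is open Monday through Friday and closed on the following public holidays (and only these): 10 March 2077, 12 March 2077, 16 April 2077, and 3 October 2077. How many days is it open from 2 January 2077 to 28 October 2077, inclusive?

2 January 2077 is a Saturday.
That's 300 days from start to end, counting both.
300 = 7 × 42 + 6, so there are 42 full weeks plus 6 extra days.
Each full week contributes 5 weekdays (Mon–Fri): 42 × 5 = 210.
The 6 extra days are Sat, Sun, Mon, Tue, Wed, Thu — 4 of them qualify.
Total: 210 + 4 = 214.
Holidays: 10 March 2077 (Wed); 12 March 2077 (Fri); 16 April 2077 (Fri); 3 October 2077 (Sun).
3 of the 4 holidays fall on weekdays; the rest are weekends and were already excluded.
Business days: 214 − 3 = 211.

211 working days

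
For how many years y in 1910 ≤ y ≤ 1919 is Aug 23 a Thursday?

Day of week of August 23 in each year:
1910: Tue, 1911: Wed, 1912: Fri, 1913: Sat, 1914: Sun, 1915: Mon, 1916: Wed, 1917: Thu ✓, 1918: Fri, 1919: Sat
Thursdays: 1917.

1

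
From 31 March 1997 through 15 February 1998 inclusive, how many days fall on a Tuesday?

46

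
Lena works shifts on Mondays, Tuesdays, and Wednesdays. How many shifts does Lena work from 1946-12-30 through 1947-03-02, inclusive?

27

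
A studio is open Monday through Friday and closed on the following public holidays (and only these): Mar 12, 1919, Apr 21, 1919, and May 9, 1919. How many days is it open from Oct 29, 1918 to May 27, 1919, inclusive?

148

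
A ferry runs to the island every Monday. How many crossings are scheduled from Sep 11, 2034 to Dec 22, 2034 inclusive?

Sep 11, 2034 is a Monday.
That's 103 days from start to end, counting both.
103 = 7 × 14 + 5, so there are 14 full weeks plus 5 extra days.
Each full week contributes one Monday: 14 so far.
The 5 extra days are Mon, Tue, Wed, Thu, Fri — 1 of them qualifies.
Total: 14 + 1 = 15.

15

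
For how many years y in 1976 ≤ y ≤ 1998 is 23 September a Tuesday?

3

Day of week of September 23 in each year:
1976: Thu, 1977: Fri, 1978: Sat, 1979: Sun, 1980: Tue ✓, 1981: Wed, 1982: Thu, 1983: Fri, 1984: Sun, 1985: Mon, 1986: Tue ✓, 1987: Wed, 1988: Fri, 1989: Sat, 1990: Sun, 1991: Mon, 1992: Wed, 1993: Thu, 1994: Fri, 1995: Sat, 1996: Mon, 1997: Tue ✓, 1998: Wed
Tuesdays: 1980, 1986, 1997.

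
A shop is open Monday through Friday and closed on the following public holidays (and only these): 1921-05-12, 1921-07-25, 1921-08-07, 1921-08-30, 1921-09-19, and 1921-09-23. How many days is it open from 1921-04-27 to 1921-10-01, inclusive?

1921-04-27 is a Wednesday.
From 1921-04-27 to 1921-10-01 is 158 days inclusive.
158 = 7 × 22 + 4, so there are 22 full weeks plus 4 extra days.
Each full week contributes 5 weekdays (Mon–Fri): 22 × 5 = 110.
The 4 extra days are Wednesday, Thursday, Friday, Saturday — 3 of them qualify.
Total: 110 + 3 = 113.
Holidays: 1921-05-12 (Thu); 1921-07-25 (Mon); 1921-08-07 (Sun); 1921-08-30 (Tue); 1921-09-19 (Mon); 1921-09-23 (Fri).
5 of the 6 holidays fall on weekdays; the rest are weekends and were already excluded.
Business days: 113 − 5 = 108.

108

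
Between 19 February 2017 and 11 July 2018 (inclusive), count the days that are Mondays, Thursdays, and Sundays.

218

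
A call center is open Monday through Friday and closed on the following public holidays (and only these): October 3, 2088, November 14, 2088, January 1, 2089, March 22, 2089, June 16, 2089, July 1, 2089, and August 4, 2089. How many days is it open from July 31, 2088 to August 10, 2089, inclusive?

264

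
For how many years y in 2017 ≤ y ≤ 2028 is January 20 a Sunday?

Day of week of January 20 in each year:
2017: Fri, 2018: Sat, 2019: Sun ✓, 2020: Mon, 2021: Wed, 2022: Thu, 2023: Fri, 2024: Sat, 2025: Mon, 2026: Tue, 2027: Wed, 2028: Thu
Sundays: 2019.

1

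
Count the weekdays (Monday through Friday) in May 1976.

1976-05-01 is a Saturday.
From 1976-05-01 to 1976-05-31 is 31 days inclusive.
31 = 7 × 4 + 3, so there are 4 full weeks plus 3 extra days.
Each full week contributes 5 weekdays (Mon–Fri): 4 × 5 = 20.
The 3 extra days are Sat, Sun, Mon — 1 of them qualifies.
Total: 20 + 1 = 21.

21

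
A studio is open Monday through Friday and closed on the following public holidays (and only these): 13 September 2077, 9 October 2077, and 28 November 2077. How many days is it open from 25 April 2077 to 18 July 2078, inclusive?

320

25 April 2077 is a Sunday.
From 25 April 2077 to 18 July 2078 is 450 days inclusive.
450 = 7 × 64 + 2, so there are 64 full weeks plus 2 extra days.
Each full week contributes 5 weekdays (Mon–Fri): 64 × 5 = 320.
The 2 extra days are Sunday, Monday — 1 of them qualifies.
Total: 320 + 1 = 321.
Holidays: 13 September 2077 (Mon); 9 October 2077 (Sat); 28 November 2077 (Sun).
1 of the 3 holidays fall on weekdays; the rest are weekends and were already excluded.
Business days: 321 − 1 = 320.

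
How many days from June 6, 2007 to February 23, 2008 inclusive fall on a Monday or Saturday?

June 6, 2007 is a Wednesday.
The range spans 263 days (inclusive of both endpoints).
263 = 7 × 37 + 4, so there are 37 full weeks plus 4 extra days.
Each full week contributes 2 days from the set (Mon, Sat): 37 × 2 = 74.
The 4 extra days are Wednesday, Thursday, Friday, Saturday — 1 of them qualifies.
Total: 74 + 1 = 75.

75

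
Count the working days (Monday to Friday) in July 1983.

1 July 1983 is a Friday.
The range spans 31 days (inclusive of both endpoints).
31 = 7 × 4 + 3, so there are 4 full weeks plus 3 extra days.
Each full week contributes 5 weekdays (Mon–Fri): 4 × 5 = 20.
The 3 extra days are Fri, Sat, Sun — 1 of them qualifies.
Total: 20 + 1 = 21.

21 weekdays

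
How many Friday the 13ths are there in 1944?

The 13th falls on a Friday when the month's 13th has weekday Fri.
Jan 13 is Thu; Feb 13 is Sun; Mar 13 is Mon; Apr 13 is Thu; May 13 is Sat; Jun 13 is Tue; Jul 13 is Thu; Aug 13 is Sun; Sep 13 is Wed; Oct 13 is Fri ✓; Nov 13 is Mon; Dec 13 is Wed.
Friday the 13ths: Oct.

1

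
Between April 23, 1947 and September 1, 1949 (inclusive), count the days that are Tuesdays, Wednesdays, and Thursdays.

April 23, 1947 is a Wednesday.
The range spans 863 days (inclusive of both endpoints).
863 = 7 × 123 + 2, so there are 123 full weeks plus 2 extra days.
Each full week contributes 3 days from the set (Tue, Wed, Thu): 123 × 3 = 369.
The 2 extra days are Wednesday, Thursday — 2 of them qualify.
Total: 369 + 2 = 371.

371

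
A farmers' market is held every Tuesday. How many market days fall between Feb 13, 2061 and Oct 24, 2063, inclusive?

141 Tuesdays

Feb 13, 2061 is a Sunday.
From Feb 13, 2061 to Oct 24, 2063 is 984 days inclusive.
984 = 7 × 140 + 4, so there are 140 full weeks plus 4 extra days.
Each full week contributes one Tuesday: 140 so far.
The 4 extra days are Sun, Mon, Tue, Wed — 1 of them qualifies.
Total: 140 + 1 = 141.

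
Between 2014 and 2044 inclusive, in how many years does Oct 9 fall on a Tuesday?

4

Day of week of October 9 in each year:
2014: Thu, 2015: Fri, 2016: Sun, 2017: Mon, 2018: Tue ✓, 2019: Wed, 2020: Fri, 2021: Sat, 2022: Sun, 2023: Mon, 2024: Wed, 2025: Thu, 2026: Fri, 2027: Sat, 2028: Mon, 2029: Tue ✓, 2030: Wed, 2031: Thu, 2032: Sat, 2033: Sun, 2034: Mon, 2035: Tue ✓, 2036: Thu, 2037: Fri, 2038: Sat, 2039: Sun, 2040: Tue ✓, 2041: Wed, 2042: Thu, 2043: Fri, 2044: Sun
Tuesdays: 2018, 2029, 2035, 2040.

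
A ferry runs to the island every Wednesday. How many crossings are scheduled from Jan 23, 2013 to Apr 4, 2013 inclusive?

11 Wednesdays

Jan 23, 2013 is a Wednesday.
From Jan 23, 2013 to Apr 4, 2013 is 72 days inclusive.
72 = 7 × 10 + 2, so there are 10 full weeks plus 2 extra days.
Each full week contributes one Wednesday: 10 so far.
The 2 extra days are Wed, Thu — 1 of them qualifies.
Total: 10 + 1 = 11.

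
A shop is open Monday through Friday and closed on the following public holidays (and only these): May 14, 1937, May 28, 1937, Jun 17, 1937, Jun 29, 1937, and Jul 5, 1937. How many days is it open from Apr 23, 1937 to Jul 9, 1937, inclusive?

Apr 23, 1937 is a Friday.
That's 78 days from start to end, counting both.
78 = 7 × 11 + 1, so there are 11 full weeks plus 1 extra day.
Each full week contributes 5 weekdays (Mon–Fri): 11 × 5 = 55.
The 1 extra day is Fri — 1 of them qualifies.
Total: 55 + 1 = 56.
Holidays: May 14, 1937 (Fri); May 28, 1937 (Fri); Jun 17, 1937 (Thu); Jun 29, 1937 (Tue); Jul 5, 1937 (Mon).
All 5 holidays fall on weekdays, so subtract 5.
Business days: 56 − 5 = 51.

51 working days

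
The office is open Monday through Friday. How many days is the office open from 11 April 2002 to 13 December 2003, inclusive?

437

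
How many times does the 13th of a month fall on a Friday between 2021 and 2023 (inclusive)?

4

Friday-the-13ths by year:
2021: Aug
2022: May
2023: Jan, Oct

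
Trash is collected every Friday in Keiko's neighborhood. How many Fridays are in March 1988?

March 1, 1988 is a Tuesday.
That's 31 days from start to end, counting both.
31 = 7 × 4 + 3, so there are 4 full weeks plus 3 extra days.
Each full week contributes one Friday: 4 so far.
The 3 extra days are Tue, Wed, Thu — none qualify.
Total: 4 + 0 = 4.

4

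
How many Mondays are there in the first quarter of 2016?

13

January 1, 2016 is a Friday.
From January 1, 2016 to March 31, 2016 is 91 days inclusive.
91 = 7 × 13, so the span is exactly 13 full weeks.
Each full week contributes one Monday: 13 so far.
Total: 13.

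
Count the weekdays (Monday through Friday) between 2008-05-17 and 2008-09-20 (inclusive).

2008-05-17 is a Saturday.
That's 127 days from start to end, counting both.
127 = 7 × 18 + 1, so there are 18 full weeks plus 1 extra day.
Each full week contributes 5 weekdays (Mon–Fri): 18 × 5 = 90.
The 1 extra day is Sat — none qualify.
Total: 90 + 0 = 90.

90 weekdays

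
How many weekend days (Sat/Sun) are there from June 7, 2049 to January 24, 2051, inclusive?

170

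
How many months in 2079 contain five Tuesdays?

4

A month has five Tuesdays exactly when Tuesday falls within its first (length − 28) days.
Jan: 31 days, starts Sun → 5 of Sun, Mon, Tue ✓
Feb: 28 days, starts Wed → 5 of (none)
Mar: 31 days, starts Wed → 5 of Wed, Thu, Fri
Apr: 30 days, starts Sat → 5 of Sat, Sun
May: 31 days, starts Mon → 5 of Mon, Tue, Wed ✓
Jun: 30 days, starts Thu → 5 of Thu, Fri
Jul: 31 days, starts Sat → 5 of Sat, Sun, Mon
Aug: 31 days, starts Tue → 5 of Tue, Wed, Thu ✓
Sep: 30 days, starts Fri → 5 of Fri, Sat
Oct: 31 days, starts Sun → 5 of Sun, Mon, Tue ✓
Nov: 30 days, starts Wed → 5 of Wed, Thu
Dec: 31 days, starts Fri → 5 of Fri, Sat, Sun
Months with five Tuesdays: Jan, May, Aug, Oct.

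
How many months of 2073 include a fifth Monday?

4

A month has five Mondays exactly when Monday falls within its first (length − 28) days.
Jan: 31 days, starts Sun → 5 of Sun, Mon, Tue ✓
Feb: 28 days, starts Wed → 5 of (none)
Mar: 31 days, starts Wed → 5 of Wed, Thu, Fri
Apr: 30 days, starts Sat → 5 of Sat, Sun
May: 31 days, starts Mon → 5 of Mon, Tue, Wed ✓
Jun: 30 days, starts Thu → 5 of Thu, Fri
Jul: 31 days, starts Sat → 5 of Sat, Sun, Mon ✓
Aug: 31 days, starts Tue → 5 of Tue, Wed, Thu
Sep: 30 days, starts Fri → 5 of Fri, Sat
Oct: 31 days, starts Sun → 5 of Sun, Mon, Tue ✓
Nov: 30 days, starts Wed → 5 of Wed, Thu
Dec: 31 days, starts Fri → 5 of Fri, Sat, Sun
Months with five Mondays: Jan, May, Jul, Oct.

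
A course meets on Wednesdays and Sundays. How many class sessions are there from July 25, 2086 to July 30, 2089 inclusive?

July 25, 2086 is a Thursday.
From July 25, 2086 to July 30, 2089 is 1102 days inclusive.
1102 = 7 × 157 + 3, so there are 157 full weeks plus 3 extra days.
Each full week contributes 2 days from the set (Wed, Sun): 157 × 2 = 314.
The 3 extra days are Thu, Fri, Sat — none qualify.
Total: 314 + 0 = 314.

314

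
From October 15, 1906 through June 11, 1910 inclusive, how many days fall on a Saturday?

191 Saturdays

October 15, 1906 is a Monday.
The range spans 1336 days (inclusive of both endpoints).
1336 = 7 × 190 + 6, so there are 190 full weeks plus 6 extra days.
Each full week contributes one Saturday: 190 so far.
The 6 extra days are Monday, Tuesday, Wednesday, Thursday, Friday, Saturday — 1 of them qualifies.
Total: 190 + 1 = 191.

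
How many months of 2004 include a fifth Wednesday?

A month has five Wednesdays exactly when Wednesday falls within its first (length − 28) days.
Jan: 31 days, starts Thu → 5 of Thu, Fri, Sat
Feb: 29 days, starts Sun → 5 of Sun
Mar: 31 days, starts Mon → 5 of Mon, Tue, Wed ✓
Apr: 30 days, starts Thu → 5 of Thu, Fri
May: 31 days, starts Sat → 5 of Sat, Sun, Mon
Jun: 30 days, starts Tue → 5 of Tue, Wed ✓
Jul: 31 days, starts Thu → 5 of Thu, Fri, Sat
Aug: 31 days, starts Sun → 5 of Sun, Mon, Tue
Sep: 30 days, starts Wed → 5 of Wed, Thu ✓
Oct: 31 days, starts Fri → 5 of Fri, Sat, Sun
Nov: 30 days, starts Mon → 5 of Mon, Tue
Dec: 31 days, starts Wed → 5 of Wed, Thu, Fri ✓
Months with five Wednesdays: Mar, Jun, Sep, Dec.

4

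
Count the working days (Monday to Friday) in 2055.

261

1 January 2055 is a Friday.
That's 365 days from start to end, counting both.
365 = 7 × 52 + 1, so there are 52 full weeks plus 1 extra day.
Each full week contributes 5 weekdays (Mon–Fri): 52 × 5 = 260.
The 1 extra day is Fri — 1 of them qualifies.
Total: 260 + 1 = 261.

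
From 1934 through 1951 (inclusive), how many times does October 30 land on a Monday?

Day of week of October 30 in each year:
1934: Tue, 1935: Wed, 1936: Fri, 1937: Sat, 1938: Sun, 1939: Mon ✓, 1940: Wed, 1941: Thu, 1942: Fri, 1943: Sat, 1944: Mon ✓, 1945: Tue, 1946: Wed, 1947: Thu, 1948: Sat, 1949: Sun, 1950: Mon ✓, 1951: Tue
Mondays: 1939, 1944, 1950.

3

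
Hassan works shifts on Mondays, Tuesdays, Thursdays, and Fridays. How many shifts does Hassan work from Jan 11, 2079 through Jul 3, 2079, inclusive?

99

Jan 11, 2079 is a Wednesday.
The range spans 174 days (inclusive of both endpoints).
174 = 7 × 24 + 6, so there are 24 full weeks plus 6 extra days.
Each full week contributes 4 days from the set (Mon, Tue, Thu, Fri): 24 × 4 = 96.
The 6 extra days are Wednesday, Thursday, Friday, Saturday, Sunday, Monday — 3 of them qualify.
Total: 96 + 3 = 99.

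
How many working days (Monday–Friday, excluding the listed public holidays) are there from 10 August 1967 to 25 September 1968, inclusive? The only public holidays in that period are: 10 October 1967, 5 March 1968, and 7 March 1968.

292 working days

10 August 1967 is a Thursday.
The range spans 413 days (inclusive of both endpoints).
413 = 7 × 59, so the span is exactly 59 full weeks.
Each full week contributes 5 weekdays (Mon–Fri): 59 × 5 = 295.
Holidays: 10 October 1967 (Tue); 5 March 1968 (Tue); 7 March 1968 (Thu).
All 3 holidays fall on weekdays, so subtract 3.
Business days: 295 − 3 = 292.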